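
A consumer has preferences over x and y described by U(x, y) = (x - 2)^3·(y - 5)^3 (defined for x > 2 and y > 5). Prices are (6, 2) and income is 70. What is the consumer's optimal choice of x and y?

x* = 6, y* = 17

MU_x = 3·(x−2)^2·(y−5)^3, MU_y = 3·(x−2)^3·(y−5)^2.
MRS = (y−5)/(x−2).
Tangency: set MRS = p_x/p_y = 6/2 = 3.
So (y − 5)/(x − 2) = 3, i.e. (y − 5) = 3·(x − 2).
Rewrite the budget in excess-of-subsistence terms: 6·(x − 2) + 2·(y − 5) = 70 − 6·2 − 2·5 = 48.
Substituting, 12·(x − 2) = 48, so x − 2 = 4 and x* = 6.
Then y − 5 = 3·4 = 12, so y* = 17.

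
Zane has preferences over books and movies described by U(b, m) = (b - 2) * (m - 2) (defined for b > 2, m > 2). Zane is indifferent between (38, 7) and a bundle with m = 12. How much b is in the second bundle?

b = 20

U(38, 7) = 180.
Set U(b, 12) = 180 and solve.
With m = 12: (12 − 2) = 10, so (b − 2) = 180/10 = 18.
So b = 2 + 18 = 20.
Check: U(20, 12) = 180.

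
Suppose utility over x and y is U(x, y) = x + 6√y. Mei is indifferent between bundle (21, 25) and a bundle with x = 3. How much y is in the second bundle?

y = 64

U(21, 25) = 51.
Set U(3, y) = 51 and solve.
With x = 3: 6√y = 51 − 3 = 48, so √y = 8 and y = 64.
Check: U(3, 64) = 51.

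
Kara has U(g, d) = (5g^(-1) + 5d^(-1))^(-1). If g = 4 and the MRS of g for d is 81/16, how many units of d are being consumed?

d = 9

For CES with ρ = -1, MRS = (d/g)^2.
Setting (d/4)^2 = 81/16 gives d/4 = 2.25 and d = 9.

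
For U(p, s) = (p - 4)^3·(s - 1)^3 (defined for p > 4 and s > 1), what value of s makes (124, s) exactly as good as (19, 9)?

U(19, 9) = 1728000.
Set U(124, s) = 1728000 and solve.
With p = 124: (124 − 4)^3 = 1728000, so (s − 1)^3 = 1728000/1728000 = 1.
Taking the cube root (with s > 1): s − 1 = 1, so s = 2.
Check: U(124, 2) = 1728000.

s = 2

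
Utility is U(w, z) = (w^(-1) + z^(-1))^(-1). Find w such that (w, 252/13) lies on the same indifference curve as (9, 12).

U depends on (w, z) only through S = w^(-1) + z^(-1), so equal utility means equal S. At (9, 12): S = 7/36.
With z = 252/13: (252/13)^(-1) = 13/252, so w^(-1) = 7/36 − 13/252 = 1/7.
Hence w = 1/(1/7) = 7.
Check: U(7, 252/13) = 5.1429.

w = 7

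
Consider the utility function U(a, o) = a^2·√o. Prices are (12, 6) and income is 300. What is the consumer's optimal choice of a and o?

MU_a = 2·a·√o and MU_o = 0.5·a^2·o^(-0.5).
MRS = MU_a/MU_o = (4)·o/a.
Tangency: set MRS = p_a/p_o = 12/6 = 2.
So (4)·o/a = 2, i.e. o = 0.5·a.
Substitute into the budget 12·a + 6·o = 300: 15·a = 300, so a* = 20.
Then o* = 0.5·20 = 10.

a* = 20, o* = 10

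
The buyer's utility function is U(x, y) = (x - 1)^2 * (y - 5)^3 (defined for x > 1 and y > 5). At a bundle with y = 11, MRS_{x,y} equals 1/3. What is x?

x = 13

MU_x = 2·(x−1)·(y−5)^3, MU_y = 3·(x−1)^2·(y−5)^2.
MRS = (2/3)·(y−5)/(x−1).
Substitute y = 11: MRS = 4/(x − 1). Setting this equal to 1/3 gives x − 1 = 4/(1/3) = 12, so x = 13.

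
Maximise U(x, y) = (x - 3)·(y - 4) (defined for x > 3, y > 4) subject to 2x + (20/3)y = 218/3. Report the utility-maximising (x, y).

x* = 13, y* = 7

MU_x = (y−4), MU_y = (x−3).
MRS = (y−4)/(x−3).
Tangency: set MRS = p_x/p_y = 2/(20/3) = 0.3.
So (y − 4)/(x − 3) = 0.3, i.e. (y − 4) = 0.3·(x − 3).
Rewrite the budget in excess-of-subsistence terms: 2·(x − 3) + (20/3)·(y − 4) = 218/3 − 2·3 − (20/3)·4 = 40.
Substituting, 4·(x − 3) = 40, so x − 3 = 10 and x* = 13.
Then y − 4 = 0.3·10 = 3, so y* = 7.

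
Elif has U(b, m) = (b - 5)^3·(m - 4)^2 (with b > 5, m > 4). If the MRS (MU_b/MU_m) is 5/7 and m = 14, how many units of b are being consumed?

MU_b = 3·(b−5)^2·(m−4)^2, MU_m = 2·(b−5)^3·(m−4).
MRS = (3/2)·(m−4)/(b−5).
Substitute m = 14: MRS = 15/(b − 5). Setting this equal to 5/7 gives b − 5 = 15/(5/7) = 21, so b = 26.

b = 26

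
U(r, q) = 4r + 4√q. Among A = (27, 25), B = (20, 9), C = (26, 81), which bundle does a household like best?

Evaluate utility at each bundle:
U(A) = 128.000.
U(B) = 92.000.
U(C) = 140.000.
Highest utility is C, so C ≻ A ≻ B.

Bundle C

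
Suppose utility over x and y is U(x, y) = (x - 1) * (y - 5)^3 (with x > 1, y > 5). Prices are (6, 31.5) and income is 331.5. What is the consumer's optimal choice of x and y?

MU_x = (y−5)^3, MU_y = 3·(x−1)·(y−5)^2.
MRS = (1/3)·(y−5)/(x−1).
Tangency: set MRS = p_x/p_y = 6/31.5 = 4/21.
So (1/3)·(y − 5)/(x − 1) = 4/21, i.e. (y − 5) = (4/7)·(x − 1).
Rewrite the budget in excess-of-subsistence terms: 6·(x − 1) + 31.5·(y − 5) = 331.5 − 6·1 − 31.5·5 = 168.
Substituting, 24·(x − 1) = 168, so x − 1 = 7 and x* = 8.
Then y − 5 = (4/7)·7 = 4, so y* = 9.

x* = 8, y* = 9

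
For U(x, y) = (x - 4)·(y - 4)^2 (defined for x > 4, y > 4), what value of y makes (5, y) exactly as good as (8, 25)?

y = 46

U(8, 25) = 1764.
Set U(5, y) = 1764 and solve.
With x = 5: (5 − 4) = 1, so (y − 4)^2 = 1764/1 = 1764.
Taking the square root (with y > 4): y − 4 = 42, so y = 46.
Check: U(5, 46) = 1764.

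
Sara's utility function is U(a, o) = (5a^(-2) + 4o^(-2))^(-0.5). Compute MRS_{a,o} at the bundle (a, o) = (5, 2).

For CES with ρ = -2, MRS = (5/4)·(o/a)^3.
At (5, 2): MRS = 2/25.
That is, one extra unit of a is worth 2/25 units of o at the margin.

MRS = 2/25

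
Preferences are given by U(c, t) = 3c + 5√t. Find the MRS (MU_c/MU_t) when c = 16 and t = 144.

MRS = 14.4

MU_c = 3, MU_t = 5/(2√t).
MRS = 3 ÷ (5/(2√t)).
At (16, 144): MRS = 14.4.
That is, one extra unit of c is worth 14.4 units of t at the margin.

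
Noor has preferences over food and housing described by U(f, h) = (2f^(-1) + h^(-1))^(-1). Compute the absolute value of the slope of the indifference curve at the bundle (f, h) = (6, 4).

For CES with ρ = -1, MRS = (2/1)·(h/f)^2.
At (6, 4): MRS = 8/9.
That is, one extra unit of f is worth 8/9 units of h at the margin.

MRS = 8/9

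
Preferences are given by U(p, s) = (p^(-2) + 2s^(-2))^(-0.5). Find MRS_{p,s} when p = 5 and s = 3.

MRS = 27/250

For CES with ρ = -2, MRS = (1/2)·(s/p)^3.
At (5, 3): MRS = 27/250.
The indifference curve has slope −27/250 at this bundle.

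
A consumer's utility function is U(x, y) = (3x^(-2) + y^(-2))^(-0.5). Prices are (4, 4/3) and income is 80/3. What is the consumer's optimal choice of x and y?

For CES with ρ = -2, MRS = (3/1)·(y/x)^3.
Tangency: set MRS = p_x/p_y = 4/(4/3) = 3.
So (y/x)^3 = 1; taking the cube root, y/x = 1, i.e. y = x.
Substitute into the budget 4·x + (4/3)·y = 80/3: (16/3)·x = 80/3, so x* = 5 and y* = 5.

x* = 5, y* = 5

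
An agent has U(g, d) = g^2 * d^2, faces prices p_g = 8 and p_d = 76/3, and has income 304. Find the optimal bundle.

MU_g = 2·g·d^2 and MU_d = 2·g^2·d.
MRS = MU_g/MU_d = d/g.
Tangency: set MRS = p_g/p_d = 8/(76/3) = 6/19.
So d/g = 6/19, i.e. d = (6/19)·g.
Substitute into the budget 8·g + (76/3)·d = 304: 16·g = 304, so g* = 19.
Then d* = (6/19)·19 = 6.

g* = 19, d* = 6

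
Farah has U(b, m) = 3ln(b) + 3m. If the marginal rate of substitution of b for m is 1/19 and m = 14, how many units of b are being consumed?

b = 19

MU_b = 3/b, MU_m = 3.
MRS = 3/b ÷ 3.
MRS depends only on b: 1/b = 1/19 ⇒ b = 1/(1/19) = 19.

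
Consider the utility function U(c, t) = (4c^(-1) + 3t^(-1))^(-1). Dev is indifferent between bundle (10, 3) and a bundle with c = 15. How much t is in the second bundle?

U depends on (c, t) only through S = 4c^(-1) + 3t^(-1), so equal utility means equal S. At (10, 3): S = 1.4.
With c = 15: 4·15^(-1) = 4/15, so 3t^(-1) = 1.4 − 4/15 = 17/15, i.e. t^(-1) = 17/45.
Hence t = 1/(17/45) = 45/17.
Check: U(15, 45/17) = 0.7143.

t = 45/17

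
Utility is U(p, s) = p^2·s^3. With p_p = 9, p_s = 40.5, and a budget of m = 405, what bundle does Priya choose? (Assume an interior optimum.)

MU_p = 2·p·s^3 and MU_s = 3·p^2·s^2.
MRS = MU_p/MU_s = (2/3)·s/p.
Tangency: set MRS = p_p/p_s = 9/40.5 = 2/9.
So (2/3)·s/p = 2/9, i.e. s = (1/3)·p.
Substitute into the budget 9·p + 40.5·s = 405: 22.5·p = 405, so p* = 18.
Then s* = (1/3)·18 = 6.

p* = 18, s* = 6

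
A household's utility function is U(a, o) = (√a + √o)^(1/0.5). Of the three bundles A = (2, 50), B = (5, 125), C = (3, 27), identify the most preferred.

Bundle B

Evaluate utility at each bundle:
U(A) = 72.000.
U(B) = 180.000.
U(C) = 48.000.
Highest utility is B, so B ≻ A ≻ C.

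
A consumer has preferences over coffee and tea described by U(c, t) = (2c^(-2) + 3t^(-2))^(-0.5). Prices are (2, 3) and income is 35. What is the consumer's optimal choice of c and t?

For CES with ρ = -2, MRS = (2/3)·(t/c)^3.
Tangency: set MRS = p_c/p_t = 2/3.
So (t/c)^3 = 1; taking the cube root, t/c = 1, i.e. t = c.
Substitute into the budget 2·c + 3·t = 35: 5·c = 35, so c* = 7 and t* = 7.

c* = 7, t* = 7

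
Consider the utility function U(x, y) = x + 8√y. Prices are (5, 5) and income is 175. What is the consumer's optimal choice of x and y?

x* = 19, y* = 16

MU_x = 1, MU_y = 8/(2√y).
MRS = 1 ÷ (8/(2√y)).
Tangency: set MRS = p_x/p_y = 5/5 = 1.
MRS depends only on y: 0.25·√y = 1 ⇒ √y = 1/0.25 = 4 ⇒ y* = 16.
From the budget, 5·x = 175 − 5·16 = 95, so x* = 19.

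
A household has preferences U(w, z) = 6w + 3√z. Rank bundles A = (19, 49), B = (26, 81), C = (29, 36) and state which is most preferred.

Bundle C

Evaluate utility at each bundle:
U(A) = 135.000.
U(B) = 183.000.
U(C) = 192.000.
Highest utility is C, so C ≻ B ≻ A.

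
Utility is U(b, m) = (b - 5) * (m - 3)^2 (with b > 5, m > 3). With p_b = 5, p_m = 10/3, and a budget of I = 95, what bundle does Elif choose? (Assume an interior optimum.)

MU_b = (m−3)^2, MU_m = 2·(b−5)·(m−3).
MRS = (1/2)·(m−3)/(b−5).
Tangency: set MRS = p_b/p_m = 5/(10/3) = 1.5.
So (1/2)·(m − 3)/(b − 5) = 1.5, i.e. (m − 3) = 3·(b − 5).
Rewrite the budget in excess-of-subsistence terms: 5·(b − 5) + (10/3)·(m − 3) = 95 − 5·5 − (10/3)·3 = 60.
Substituting, 15·(b − 5) = 60, so b − 5 = 4 and b* = 9.
Then m − 3 = 3·4 = 12, so m* = 15.

b* = 9, m* = 15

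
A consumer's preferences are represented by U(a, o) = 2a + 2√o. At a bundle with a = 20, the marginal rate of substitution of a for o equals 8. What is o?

MU_a = 2, MU_o = 2/(2√o).
MRS = 2 ÷ (2/(2√o)).
MRS depends only on o: 2·√o = 8 ⇒ √o = 8/2 = 4 ⇒ o = 16.

o = 16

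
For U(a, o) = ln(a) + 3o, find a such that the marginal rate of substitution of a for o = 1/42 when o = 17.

a = 14

MU_a = 1/a, MU_o = 3.
MRS = 1/a ÷ 3.
MRS depends only on a: (1/3)/a = 1/42 ⇒ a = (1/3)/(1/42) = 14.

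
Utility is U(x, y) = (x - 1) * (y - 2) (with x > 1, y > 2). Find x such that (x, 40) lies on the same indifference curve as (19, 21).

x = 10

U(19, 21) = 342.
Set U(x, 40) = 342 and solve.
With y = 40: (40 − 2) = 38, so (x − 1) = 342/38 = 9.
So x = 1 + 9 = 10.
Check: U(10, 40) = 342.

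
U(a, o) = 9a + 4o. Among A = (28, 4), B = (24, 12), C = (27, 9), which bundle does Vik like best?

Evaluate utility at each bundle:
U(A) = 268.
U(B) = 264.
U(C) = 279.
Highest utility is C, so C ≻ A ≻ B.

Bundle C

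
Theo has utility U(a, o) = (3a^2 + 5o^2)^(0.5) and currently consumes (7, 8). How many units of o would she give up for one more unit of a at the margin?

For CES with ρ = 2, MRS = (3/5)·(o/a)^(-1).
At (7, 8): MRS = 21/40.
That is, one extra unit of a is worth 21/40 units of o at the margin.

MRS = 21/40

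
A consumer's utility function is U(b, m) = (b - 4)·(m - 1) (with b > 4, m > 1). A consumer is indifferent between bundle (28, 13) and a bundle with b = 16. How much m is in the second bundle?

U(28, 13) = 288.
Set U(16, m) = 288 and solve.
With b = 16: (16 − 4) = 12, so (m − 1) = 288/12 = 24.
So m = 1 + 24 = 25.
Check: U(16, 25) = 288.

m = 25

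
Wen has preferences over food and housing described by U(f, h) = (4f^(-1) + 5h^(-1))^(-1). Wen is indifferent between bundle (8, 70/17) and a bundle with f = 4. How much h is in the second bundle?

h = 7

U depends on (f, h) only through S = 4f^(-1) + 5h^(-1), so equal utility means equal S. At (8, 70/17): S = 12/7.
With f = 4: 4·4^(-1) = 1, so 5h^(-1) = 12/7 − 1 = 5/7, i.e. h^(-1) = 1/7.
Hence h = 1/(1/7) = 7.
Check: U(4, 7) = 0.5833.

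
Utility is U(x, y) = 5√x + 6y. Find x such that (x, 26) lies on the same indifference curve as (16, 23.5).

U(16, 23.5) = 161.
Set U(x, 26) = 161 and solve.
With y = 26: 5√x = 161 − 6·26 = 5, so √x = 1 and x = 1.
Check: U(1, 26) = 161.

x = 1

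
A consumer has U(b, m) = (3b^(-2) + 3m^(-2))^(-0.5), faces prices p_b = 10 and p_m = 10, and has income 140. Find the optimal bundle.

b* = 7, m* = 7

For CES with ρ = -2, MRS = (m/b)^3.
Tangency: set MRS = p_b/p_m = 10/10 = 1.
So (m/b)^3 = 1; taking the cube root, m/b = 1, i.e. m = b.
Substitute into the budget 10·b + 10·m = 140: 20·b = 140, so b* = 7 and m* = 7.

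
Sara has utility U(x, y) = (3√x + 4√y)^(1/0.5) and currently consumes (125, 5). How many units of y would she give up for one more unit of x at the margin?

For CES with ρ = 0.5, MRS = (3/4)·√(y/x).
At (125, 5): MRS = 0.15.
So at (125, 5) the consumer would give up 0.15 units of y for one more unit of x.

MRS = 0.15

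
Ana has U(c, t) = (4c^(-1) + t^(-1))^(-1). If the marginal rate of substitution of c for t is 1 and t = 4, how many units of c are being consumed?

c = 8

For CES with ρ = -1, MRS = (4/1)·(t/c)^2.
Setting (4/1)·(4/c)^2 = 1 gives (4/c)^2 = 0.25, so 4/c = 0.5 and c = 8.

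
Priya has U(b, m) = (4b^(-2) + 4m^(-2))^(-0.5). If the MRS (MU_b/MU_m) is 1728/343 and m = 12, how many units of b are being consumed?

For CES with ρ = -2, MRS = (m/b)^3.
Setting (12/b)^3 = 1728/343 gives 12/b = 12/7 and b = 7.

b = 7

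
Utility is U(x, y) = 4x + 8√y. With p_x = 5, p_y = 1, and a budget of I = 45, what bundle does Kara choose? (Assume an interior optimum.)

x* = 4, y* = 25

MU_x = 4, MU_y = 8/(2√y).
MRS = 4 ÷ (8/(2√y)).
Tangency: set MRS = p_x/p_y = 5/1 = 5.
MRS depends only on y: √y = 5 ⇒ √y = 5 ⇒ y* = 25.
From the budget, 5·x = 45 − 1·25 = 20, so x* = 4.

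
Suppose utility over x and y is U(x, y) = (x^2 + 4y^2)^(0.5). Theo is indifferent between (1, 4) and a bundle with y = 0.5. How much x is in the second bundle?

x = 8

U depends on (x, y) only through S = x^2 + 4y^2, so equal utility means equal S. At (1, 4): S = 65.
With y = 0.5: 4·0.5^2 = 1, so x^2 = 65 − 1 = 64.
Hence x = √64 = 8.
Check: U(8, 0.5) = 8.0623.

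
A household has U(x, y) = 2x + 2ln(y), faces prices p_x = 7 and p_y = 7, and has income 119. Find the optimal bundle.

MU_x = 2, MU_y = 2/y.
MRS = 2 ÷ (2/y).
Tangency: set MRS = p_x/p_y = 7/7 = 1.
MRS depends only on y: y = 1 ⇒ y* = 1.
From the budget, 7·x = 119 − 7·1 = 112, so x* = 16.

x* = 16, y* = 1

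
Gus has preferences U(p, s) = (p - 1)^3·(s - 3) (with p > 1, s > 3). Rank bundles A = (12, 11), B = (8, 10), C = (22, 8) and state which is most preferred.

Evaluate utility at each bundle:
U(A) = 10648.
U(B) = 2401.
U(C) = 46305.
Highest utility is C, so C ≻ A ≻ B.

Bundle C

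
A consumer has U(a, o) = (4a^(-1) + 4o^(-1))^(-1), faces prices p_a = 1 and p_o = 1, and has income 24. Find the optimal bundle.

a* = 12, o* = 12

For CES with ρ = -1, MRS = (o/a)^2.
Tangency: set MRS = p_a/p_o = 1/1 = 1.
So (o/a)^2 = 1; taking the square root, o/a = 1, i.e. o = a.
Substitute into the budget 1·a + 1·o = 24: 2·a = 24, so a* = 12 and o* = 12.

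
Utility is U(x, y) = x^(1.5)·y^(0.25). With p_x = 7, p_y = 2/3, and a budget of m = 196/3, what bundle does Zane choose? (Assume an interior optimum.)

MU_x = 1.5·√x·y^(0.25) and MU_y = 0.25·x^(1.5)·y^(-0.75).
MRS = MU_x/MU_y = (6)·y/x.
Tangency: set MRS = p_x/p_y = 7/(2/3) = 10.5.
So (6)·y/x = 10.5, i.e. y = 1.75·x.
Substitute into the budget 7·x + (2/3)·y = 196/3: (49/6)·x = 196/3, so x* = 8.
Then y* = 1.75·8 = 14.

x* = 8, y* = 14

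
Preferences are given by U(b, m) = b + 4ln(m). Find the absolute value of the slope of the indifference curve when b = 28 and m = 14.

MU_b = 1, MU_m = 4/m.
MRS = 1 ÷ (4/m).
At (28, 14): MRS = 3.5.
That is, one extra unit of b is worth 3.5 units of m at the margin.

MRS = 3.5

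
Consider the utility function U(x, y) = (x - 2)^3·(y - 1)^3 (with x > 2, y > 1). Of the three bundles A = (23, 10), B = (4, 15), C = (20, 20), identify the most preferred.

Bundle C

Evaluate utility at each bundle:
U(A) = 6751269.
U(B) = 21952.
U(C) = 40001688.
Highest utility is C, so C ≻ A ≻ B.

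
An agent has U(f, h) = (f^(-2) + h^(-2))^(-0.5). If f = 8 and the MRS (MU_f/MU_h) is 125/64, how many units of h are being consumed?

h = 10

For CES with ρ = -2, MRS = (h/f)^3.
Setting (h/8)^3 = 125/64 gives h/8 = 1.25 and h = 10.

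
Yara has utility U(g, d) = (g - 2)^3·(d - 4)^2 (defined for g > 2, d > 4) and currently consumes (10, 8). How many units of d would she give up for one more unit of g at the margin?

MRS = 0.75

MU_g = 3·(g−2)^2·(d−4)^2, MU_d = 2·(g−2)^3·(d−4).
MRS = (3/2)·(d−4)/(g−2).
At (10, 8): MRS = 0.75.
The indifference curve has slope −0.75 at this bundle.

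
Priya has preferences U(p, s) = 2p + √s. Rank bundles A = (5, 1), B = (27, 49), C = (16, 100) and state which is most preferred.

Evaluate utility at each bundle:
U(A) = 11.000.
U(B) = 61.000.
U(C) = 42.000.
Highest utility is B, so B ≻ C ≻ A.

Bundle B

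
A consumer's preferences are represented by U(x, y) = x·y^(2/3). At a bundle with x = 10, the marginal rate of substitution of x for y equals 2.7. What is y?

y = 18

MU_x = y^(2/3) and MU_y = 2/3·x·y^(-1/3).
MRS = MU_x/MU_y = (1.5)·y/x.
Substitute x = 10: MRS = y/(20/3). Setting y/(20/3) = 2.7 gives y = 2.7·(20/3) = 18.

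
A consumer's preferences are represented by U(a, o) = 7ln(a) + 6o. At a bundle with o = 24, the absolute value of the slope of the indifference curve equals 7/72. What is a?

a = 12

MU_a = 7/a, MU_o = 6.
MRS = 7/a ÷ 6.
MRS depends only on a: (7/6)/a = 7/72 ⇒ a = (7/6)/(7/72) = 12.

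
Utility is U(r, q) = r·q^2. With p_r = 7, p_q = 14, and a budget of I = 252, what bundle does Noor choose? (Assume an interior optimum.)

MU_r = q^2 and MU_q = 2·r·q.
MRS = MU_r/MU_q = (1/2)·q/r.
Tangency: set MRS = p_r/p_q = 7/14 = 0.5.
So (1/2)·q/r = 0.5, i.e. q = r.
Substitute into the budget 7·r + 14·q = 252: 21·r = 252, so r* = 12.
Then q* = 12.

r* = 12, q* = 12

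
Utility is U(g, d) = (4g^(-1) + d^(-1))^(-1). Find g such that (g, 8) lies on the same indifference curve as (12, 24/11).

g = 6

U depends on (g, d) only through S = 4g^(-1) + d^(-1), so equal utility means equal S. At (12, 24/11): S = 19/24.
With d = 8: 8^(-1) = 0.125, so 4g^(-1) = 19/24 − 0.125 = 2/3, i.e. g^(-1) = 1/6.
Hence g = 1/(1/6) = 6.
Check: U(6, 8) = 1.2632.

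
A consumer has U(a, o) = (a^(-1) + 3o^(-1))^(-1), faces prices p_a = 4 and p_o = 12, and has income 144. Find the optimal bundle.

a* = 9, o* = 9

For CES with ρ = -1, MRS = (1/3)·(o/a)^2.
Tangency: set MRS = p_a/p_o = 4/12 = 1/3.
So (o/a)^2 = 1; taking the square root, o/a = 1, i.e. o = a.
Substitute into the budget 4·a + 12·o = 144: 16·a = 144, so a* = 9 and o* = 9.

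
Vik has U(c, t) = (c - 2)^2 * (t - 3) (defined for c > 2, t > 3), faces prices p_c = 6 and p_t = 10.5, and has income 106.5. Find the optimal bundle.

MU_c = 2·(c−2)·(t−3), MU_t = (c−2)^2.
MRS = (2/1)·(t−3)/(c−2).
Tangency: set MRS = p_c/p_t = 6/10.5 = 4/7.
So (2/1)·(t − 3)/(c − 2) = 4/7, i.e. (t − 3) = (2/7)·(c − 2).
Rewrite the budget in excess-of-subsistence terms: 6·(c − 2) + 10.5·(t − 3) = 106.5 − 6·2 − 10.5·3 = 63.
Substituting, 9·(c − 2) = 63, so c − 2 = 7 and c* = 9.
Then t − 3 = (2/7)·7 = 2, so t* = 5.

c* = 9, t* = 5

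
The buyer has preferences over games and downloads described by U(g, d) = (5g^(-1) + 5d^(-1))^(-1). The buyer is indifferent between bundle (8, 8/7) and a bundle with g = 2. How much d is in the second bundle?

d = 2

U depends on (g, d) only through S = 5g^(-1) + 5d^(-1), so equal utility means equal S. At (8, 8/7): S = 5.
With g = 2: 5·2^(-1) = 2.5, so 5d^(-1) = 5 − 2.5 = 2.5, i.e. d^(-1) = 0.5.
Hence d = 1/0.5 = 2.
Check: U(2, 2) = 0.2.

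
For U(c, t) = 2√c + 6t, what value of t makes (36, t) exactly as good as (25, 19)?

t = 56/3

U(25, 19) = 124.
Set U(36, t) = 124 and solve.
With c = 36: √36 = 6, so 6t = 124 − 2·6 = 112 and t = 56/3.
Check: U(36, 56/3) = 124.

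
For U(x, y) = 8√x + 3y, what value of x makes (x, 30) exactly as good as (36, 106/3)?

x = 64

U(36, 106/3) = 154.
Set U(x, 30) = 154 and solve.
With y = 30: 8√x = 154 − 3·30 = 64, so √x = 8 and x = 64.
Check: U(64, 30) = 154.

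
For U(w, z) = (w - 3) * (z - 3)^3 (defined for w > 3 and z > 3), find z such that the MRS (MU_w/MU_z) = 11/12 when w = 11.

MU_w = (z−3)^3, MU_z = 3·(w−3)·(z−3)^2.
MRS = (1/3)·(z−3)/(w−3).
Substitute w = 11: MRS = (z − 3)/24. Setting this equal to 11/12 gives z − 3 = (11/12)·24 = 22, so z = 25.

z = 25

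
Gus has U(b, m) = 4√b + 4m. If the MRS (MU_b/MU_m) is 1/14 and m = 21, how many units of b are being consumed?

b = 49

MU_b = 4/(2√b), MU_m = 4.
MRS = 4/(2√b) ÷ 4.
MRS depends only on b: 0.5/√b = 1/14 ⇒ √b = 0.5/(1/14) = 7 ⇒ b = 49.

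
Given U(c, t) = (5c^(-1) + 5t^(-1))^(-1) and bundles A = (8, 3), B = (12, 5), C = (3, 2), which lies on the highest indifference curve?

Bundle B

Evaluate utility at each bundle:
U(A) = 0.436.
U(B) = 0.706.
U(C) = 0.240.
Highest utility is B, so B ≻ A ≻ C.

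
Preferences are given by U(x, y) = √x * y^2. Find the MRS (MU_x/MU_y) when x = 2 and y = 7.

MRS = 0.875

MU_x = 0.5·x^(-0.5)·y^2 and MU_y = 2·√x·y.
MRS = MU_x/MU_y = (0.25)·y/x.
At (2, 7): MRS = 0.875.
So at (2, 7) the consumer would give up 0.875 units of y for one more unit of x.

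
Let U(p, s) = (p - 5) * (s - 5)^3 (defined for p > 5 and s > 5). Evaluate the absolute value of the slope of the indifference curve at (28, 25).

MRS = 20/69

MU_p = (s−5)^3, MU_s = 3·(p−5)·(s−5)^2.
MRS = (1/3)·(s−5)/(p−5).
At (28, 25): MRS = 20/69.
That is, one extra unit of p is worth 20/69 units of s at the margin.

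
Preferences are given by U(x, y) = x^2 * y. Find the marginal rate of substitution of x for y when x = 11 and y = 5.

MU_x = 2·x·y and MU_y = x^2.
MRS = MU_x/MU_y = (2/1)·y/x.
At (11, 5): MRS = 10/11.
That is, one extra unit of x is worth 10/11 units of y at the margin.

MRS = 10/11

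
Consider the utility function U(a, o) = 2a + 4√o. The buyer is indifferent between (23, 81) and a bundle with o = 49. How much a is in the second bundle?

a = 27

U(23, 81) = 82.
Set U(a, 49) = 82 and solve.
With o = 49: √49 = 7, so 2a = 82 − 4·7 = 54 and a = 27.
Check: U(27, 49) = 82.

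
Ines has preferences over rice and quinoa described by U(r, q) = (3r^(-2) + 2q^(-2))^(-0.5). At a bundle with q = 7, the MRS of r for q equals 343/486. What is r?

r = 9

For CES with ρ = -2, MRS = (3/2)·(q/r)^3.
Setting (3/2)·(7/r)^3 = 343/486 gives (7/r)^3 = 343/729, so 7/r = 7/9 and r = 9.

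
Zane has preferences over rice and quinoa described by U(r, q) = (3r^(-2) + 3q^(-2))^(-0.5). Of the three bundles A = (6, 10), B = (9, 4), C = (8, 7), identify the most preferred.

Evaluate utility at each bundle:
U(A) = 2.970.
U(B) = 2.110.
U(C) = 3.042.
Highest utility is C, so C ≻ A ≻ B.

Bundle C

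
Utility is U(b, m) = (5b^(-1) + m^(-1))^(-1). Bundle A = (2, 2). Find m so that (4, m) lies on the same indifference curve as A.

U depends on (b, m) only through S = 5b^(-1) + m^(-1), so equal utility means equal S. At (2, 2): S = 3.
With b = 4: 5·4^(-1) = 1.25, so m^(-1) = 3 − 1.25 = 1.75.
Hence m = 1/1.75 = 4/7.
Check: U(4, 4/7) = 0.3333.

m = 4/7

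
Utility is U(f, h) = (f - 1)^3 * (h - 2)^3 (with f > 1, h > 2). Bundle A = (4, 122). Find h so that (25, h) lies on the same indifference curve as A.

U(4, 122) = 46656000.
Set U(25, h) = 46656000 and solve.
With f = 25: (25 − 1)^3 = 13824, so (h − 2)^3 = 46656000/13824 = 3375.
Taking the cube root (with h > 2): h − 2 = 15, so h = 17.
Check: U(25, 17) = 46656000.

h = 17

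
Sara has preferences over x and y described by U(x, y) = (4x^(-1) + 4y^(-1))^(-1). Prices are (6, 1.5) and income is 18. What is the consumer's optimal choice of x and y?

For CES with ρ = -1, MRS = (y/x)^2.
Tangency: set MRS = p_x/p_y = 6/1.5 = 4.
So (y/x)^2 = 4; taking the square root, y/x = 2, i.e. y = 2·x.
Substitute into the budget 6·x + 1.5·y = 18: 9·x = 18, so x* = 2 and y* = 2·2 = 4.

x* = 2, y* = 4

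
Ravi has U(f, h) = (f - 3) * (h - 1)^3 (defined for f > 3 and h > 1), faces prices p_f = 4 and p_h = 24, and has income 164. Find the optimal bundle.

f* = 11, h* = 5

MU_f = (h−1)^3, MU_h = 3·(f−3)·(h−1)^2.
MRS = (1/3)·(h−1)/(f−3).
Tangency: set MRS = p_f/p_h = 4/24 = 1/6.
So (1/3)·(h − 1)/(f − 3) = 1/6, i.e. (h − 1) = 0.5·(f − 3).
Rewrite the budget in excess-of-subsistence terms: 4·(f − 3) + 24·(h − 1) = 164 − 4·3 − 24·1 = 128.
Substituting, 16·(f − 3) = 128, so f − 3 = 8 and f* = 11.
Then h − 1 = 0.5·8 = 4, so h* = 5.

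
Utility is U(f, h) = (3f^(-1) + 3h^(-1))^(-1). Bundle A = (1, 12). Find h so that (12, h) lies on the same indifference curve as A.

h = 1

U depends on (f, h) only through S = 3f^(-1) + 3h^(-1), so equal utility means equal S. At (1, 12): S = 3.25.
With f = 12: 3·12^(-1) = 0.25, so 3h^(-1) = 3.25 − 0.25 = 3, i.e. h^(-1) = 1.
Hence h = 1/1 = 1.
Check: U(12, 1) = 0.3077.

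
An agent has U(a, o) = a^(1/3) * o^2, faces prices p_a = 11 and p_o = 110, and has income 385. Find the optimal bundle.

a* = 5, o* = 3

MU_a = 1/3·a^(-2/3)·o^2 and MU_o = 2·a^(1/3)·o.
MRS = MU_a/MU_o = (1/6)·o/a.
Tangency: set MRS = p_a/p_o = 11/110 = 0.1.
So (1/6)·o/a = 0.1, i.e. o = 0.6·a.
Substitute into the budget 11·a + 110·o = 385: 77·a = 385, so a* = 5.
Then o* = 0.6·5 = 3.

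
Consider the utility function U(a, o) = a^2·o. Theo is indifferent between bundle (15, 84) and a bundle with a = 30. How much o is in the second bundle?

o = 21

U(15, 84) = 18900.
Set U(30, o) = 18900 and solve.
With a = 30: 30^2 = 900, so o = 18900/900 = 21.
Check: U(30, 21) = 18900.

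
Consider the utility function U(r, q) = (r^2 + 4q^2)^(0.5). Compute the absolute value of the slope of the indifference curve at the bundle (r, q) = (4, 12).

MRS = 1/12

For CES with ρ = 2, MRS = (1/4)·(q/r)^(-1).
At (4, 12): MRS = 1/12.
That is, one extra unit of r is worth 1/12 units of q at the margin.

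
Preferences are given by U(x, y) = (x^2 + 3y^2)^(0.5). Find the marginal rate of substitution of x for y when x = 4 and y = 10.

MRS = 2/15

For CES with ρ = 2, MRS = (1/3)·(y/x)^(-1).
At (4, 10): MRS = 2/15.
That is, one extra unit of x is worth 2/15 units of y at the margin.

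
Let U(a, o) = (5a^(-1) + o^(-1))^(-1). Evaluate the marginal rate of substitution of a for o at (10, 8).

For CES with ρ = -1, MRS = (5/1)·(o/a)^2.
At (10, 8): MRS = 3.2.
That is, one extra unit of a is worth 3.2 units of o at the margin.

MRS = 3.2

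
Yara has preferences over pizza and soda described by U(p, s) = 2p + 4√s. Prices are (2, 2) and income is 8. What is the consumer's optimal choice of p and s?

MU_p = 2, MU_s = 4/(2√s).
MRS = 2 ÷ (4/(2√s)).
Tangency: set MRS = p_p/p_s = 2/2 = 1.
MRS depends only on s: √s = 1 ⇒ √s = 1 ⇒ s* = 1.
From the budget, 2·p = 8 − 2·1 = 6, so p* = 3.

p* = 3, s* = 1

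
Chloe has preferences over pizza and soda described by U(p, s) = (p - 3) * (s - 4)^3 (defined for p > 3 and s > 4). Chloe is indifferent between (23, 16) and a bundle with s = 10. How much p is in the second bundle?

p = 163

U(23, 16) = 34560.
Set U(p, 10) = 34560 and solve.
With s = 10: (10 − 4)^3 = 216, so (p − 3) = 34560/216 = 160.
So p = 3 + 160 = 163.
Check: U(163, 10) = 34560.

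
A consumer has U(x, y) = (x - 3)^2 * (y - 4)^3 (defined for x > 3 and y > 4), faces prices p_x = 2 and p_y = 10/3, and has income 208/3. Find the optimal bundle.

MU_x = 2·(x−3)·(y−4)^3, MU_y = 3·(x−3)^2·(y−4)^2.
MRS = (2/3)·(y−4)/(x−3).
Tangency: set MRS = p_x/p_y = 2/(10/3) = 0.6.
So (2/3)·(y − 4)/(x − 3) = 0.6, i.e. (y − 4) = 0.9·(x − 3).
Rewrite the budget in excess-of-subsistence terms: 2·(x − 3) + (10/3)·(y − 4) = 208/3 − 2·3 − (10/3)·4 = 50.
Substituting, 5·(x − 3) = 50, so x − 3 = 10 and x* = 13.
Then y − 4 = 0.9·10 = 9, so y* = 13.

x* = 13, y* = 13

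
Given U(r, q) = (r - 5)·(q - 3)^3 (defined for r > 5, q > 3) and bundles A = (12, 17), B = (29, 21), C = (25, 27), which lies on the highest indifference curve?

Bundle C

Evaluate utility at each bundle:
U(A) = 19208.
U(B) = 139968.
U(C) = 276480.
Highest utility is C, so C ≻ B ≻ A.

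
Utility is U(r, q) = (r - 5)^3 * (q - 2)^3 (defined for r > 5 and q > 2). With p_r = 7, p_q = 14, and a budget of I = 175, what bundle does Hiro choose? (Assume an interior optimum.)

r* = 13, q* = 6

MU_r = 3·(r−5)^2·(q−2)^3, MU_q = 3·(r−5)^3·(q−2)^2.
MRS = (q−2)/(r−5).
Tangency: set MRS = p_r/p_q = 7/14 = 0.5.
So (q − 2)/(r − 5) = 0.5, i.e. (q − 2) = 0.5·(r − 5).
Rewrite the budget in excess-of-subsistence terms: 7·(r − 5) + 14·(q − 2) = 175 − 7·5 − 14·2 = 112.
Substituting, 14·(r − 5) = 112, so r − 5 = 8 and r* = 13.
Then q − 2 = 0.5·8 = 4, so q* = 6.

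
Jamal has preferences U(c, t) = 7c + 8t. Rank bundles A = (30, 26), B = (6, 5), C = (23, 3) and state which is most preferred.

Evaluate utility at each bundle:
U(A) = 418.
U(B) = 82.
U(C) = 185.
Highest utility is A, so A ≻ C ≻ B.

Bundle A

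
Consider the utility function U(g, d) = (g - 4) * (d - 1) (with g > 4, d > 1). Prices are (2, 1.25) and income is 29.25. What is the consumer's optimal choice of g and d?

g* = 9, d* = 9

MU_g = (d−1), MU_d = (g−4).
MRS = (d−1)/(g−4).
Tangency: set MRS = p_g/p_d = 2/1.25 = 1.6.
So (d − 1)/(g − 4) = 1.6, i.e. (d − 1) = 1.6·(g − 4).
Rewrite the budget in excess-of-subsistence terms: 2·(g − 4) + 1.25·(d − 1) = 29.25 − 2·4 − 1.25·1 = 20.
Substituting, 4·(g − 4) = 20, so g − 4 = 5 and g* = 9.
Then d − 1 = 1.6·5 = 8, so d* = 9.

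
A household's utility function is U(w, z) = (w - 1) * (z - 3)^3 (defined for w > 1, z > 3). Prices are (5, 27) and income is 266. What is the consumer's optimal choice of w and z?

w* = 10, z* = 8

MU_w = (z−3)^3, MU_z = 3·(w−1)·(z−3)^2.
MRS = (1/3)·(z−3)/(w−1).
Tangency: set MRS = p_w/p_z = 5/27.
So (1/3)·(z − 3)/(w − 1) = 5/27, i.e. (z − 3) = (5/9)·(w − 1).
Rewrite the budget in excess-of-subsistence terms: 5·(w − 1) + 27·(z − 3) = 266 − 5·1 − 27·3 = 180.
Substituting, 20·(w − 1) = 180, so w − 1 = 9 and w* = 10.
Then z − 3 = (5/9)·9 = 5, so z* = 8.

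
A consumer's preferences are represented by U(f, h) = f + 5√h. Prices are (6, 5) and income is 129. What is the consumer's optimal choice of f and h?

f* = 14, h* = 9

MU_f = 1, MU_h = 5/(2√h).
MRS = 1 ÷ (5/(2√h)).
Tangency: set MRS = p_f/p_h = 6/5 = 1.2.
MRS depends only on h: 0.4·√h = 1.2 ⇒ √h = 1.2/0.4 = 3 ⇒ h* = 9.
From the budget, 6·f = 129 − 5·9 = 84, so f* = 14.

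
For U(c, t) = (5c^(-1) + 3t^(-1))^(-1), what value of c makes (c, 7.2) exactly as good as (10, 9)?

U depends on (c, t) only through S = 5c^(-1) + 3t^(-1), so equal utility means equal S. At (10, 9): S = 5/6.
With t = 7.2: 3·7.2^(-1) = 5/12, so 5c^(-1) = 5/6 − 5/12 = 5/12, i.e. c^(-1) = 1/12.
Hence c = 1/(1/12) = 12.
Check: U(12, 7.2) = 1.2.

c = 12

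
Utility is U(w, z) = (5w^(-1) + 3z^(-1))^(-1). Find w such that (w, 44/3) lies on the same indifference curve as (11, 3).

U depends on (w, z) only through S = 5w^(-1) + 3z^(-1), so equal utility means equal S. At (11, 3): S = 16/11.
With z = 44/3: 3·(44/3)^(-1) = 9/44, so 5w^(-1) = 16/11 − 9/44 = 1.25, i.e. w^(-1) = 0.25.
Hence w = 1/0.25 = 4.
Check: U(4, 44/3) = 0.6875.

w = 4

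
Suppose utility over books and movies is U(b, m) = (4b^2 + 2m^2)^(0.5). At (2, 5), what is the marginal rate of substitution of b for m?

For CES with ρ = 2, MRS = (4/2)·(m/b)^(-1).
At (2, 5): MRS = 0.8.
So at (2, 5) the consumer would give up 0.8 units of m for one more unit of b.

MRS = 0.8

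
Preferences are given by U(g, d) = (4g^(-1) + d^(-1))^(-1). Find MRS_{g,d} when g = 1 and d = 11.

For CES with ρ = -1, MRS = (4/1)·(d/g)^2.
At (1, 11): MRS = 484.
So at (1, 11) the consumer would give up 484 units of d for one more unit of g.

MRS = 484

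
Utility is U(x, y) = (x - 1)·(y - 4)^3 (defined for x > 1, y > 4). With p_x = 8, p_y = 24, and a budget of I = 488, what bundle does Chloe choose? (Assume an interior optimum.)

x* = 13, y* = 16

MU_x = (y−4)^3, MU_y = 3·(x−1)·(y−4)^2.
MRS = (1/3)·(y−4)/(x−1).
Tangency: set MRS = p_x/p_y = 8/24 = 1/3.
So (1/3)·(y − 4)/(x − 1) = 1/3, i.e. (y − 4) = (x − 1).
Rewrite the budget in excess-of-subsistence terms: 8·(x − 1) + 24·(y − 4) = 488 − 8·1 − 24·4 = 384.
Substituting, 32·(x − 1) = 384, so x − 1 = 12 and x* = 13.
Then y − 4 = 12, so y* = 16.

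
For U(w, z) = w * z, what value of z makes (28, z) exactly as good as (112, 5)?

z = 20

U(112, 5) = 560.
Set U(28, z) = 560 and solve.
With w = 28: z = 560/28 = 20.
Check: U(28, 20) = 560.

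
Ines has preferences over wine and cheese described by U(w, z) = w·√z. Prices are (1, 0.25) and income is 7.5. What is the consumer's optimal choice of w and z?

MU_w = √z and MU_z = 0.5·w·z^(-0.5).
MRS = MU_w/MU_z = (2)·z/w.
Tangency: set MRS = p_w/p_z = 1/0.25 = 4.
So (2)·z/w = 4, i.e. z = 2·w.
Substitute into the budget 1·w + 0.25·z = 7.5: 1.5·w = 7.5, so w* = 5.
Then z* = 2·5 = 10.

w* = 5, z* = 10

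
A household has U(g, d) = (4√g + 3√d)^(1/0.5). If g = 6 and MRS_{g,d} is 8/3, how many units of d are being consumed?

For CES with ρ = 0.5, MRS = (4/3)·√(d/g).
Setting (4/3)·√(d/6) = 8/3 gives √(d/6) = 2, so d/6 = 4 and d = 24.

d = 24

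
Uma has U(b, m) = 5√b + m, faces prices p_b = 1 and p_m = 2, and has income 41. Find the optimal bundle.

MU_b = 5/(2√b), MU_m = 1.
MRS = 5/(2√b) ÷ 1.
Tangency: set MRS = p_b/p_m = 1/2 = 0.5.
MRS depends only on b: 2.5/√b = 0.5 ⇒ √b = 2.5/0.5 = 5 ⇒ b* = 25.
From the budget, 2·m = 41 − 1·25 = 16, so m* = 8.

b* = 25, m* = 8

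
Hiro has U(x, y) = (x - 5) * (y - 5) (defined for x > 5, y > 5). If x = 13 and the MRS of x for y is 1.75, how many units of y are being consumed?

MU_x = (y−5), MU_y = (x−5).
MRS = (y−5)/(x−5).
Substitute x = 13: MRS = (y − 5)/8. Setting this equal to 1.75 gives y − 5 = 1.75·8 = 14, so y = 19.

y = 19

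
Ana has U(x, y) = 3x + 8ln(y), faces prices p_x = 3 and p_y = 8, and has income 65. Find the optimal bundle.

MU_x = 3, MU_y = 8/y.
MRS = 3 ÷ (8/y).
Tangency: set MRS = p_x/p_y = 3/8 = 0.375.
MRS depends only on y: 0.375·y = 0.375 ⇒ y* = 0.375/0.375 = 1.
From the budget, 3·x = 65 − 8·1 = 57, so x* = 19.

x* = 19, y* = 1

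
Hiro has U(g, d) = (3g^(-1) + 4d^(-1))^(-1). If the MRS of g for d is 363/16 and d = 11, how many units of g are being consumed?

g = 2

For CES with ρ = -1, MRS = (3/4)·(d/g)^2.
Setting (3/4)·(11/g)^2 = 363/16 gives (11/g)^2 = 30.25, so 11/g = 5.5 and g = 2.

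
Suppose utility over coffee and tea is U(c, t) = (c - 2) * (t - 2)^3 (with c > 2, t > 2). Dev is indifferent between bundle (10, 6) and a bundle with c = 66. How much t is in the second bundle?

t = 4

U(10, 6) = 512.
Set U(66, t) = 512 and solve.
With c = 66: (66 − 2) = 64, so (t − 2)^3 = 512/64 = 8.
Taking the cube root (with t > 2): t − 2 = 2, so t = 4.
Check: U(66, 4) = 512.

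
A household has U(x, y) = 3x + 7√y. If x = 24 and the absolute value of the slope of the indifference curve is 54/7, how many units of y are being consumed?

y = 81

MU_x = 3, MU_y = 7/(2√y).
MRS = 3 ÷ (7/(2√y)).
MRS depends only on y: (6/7)·√y = 54/7 ⇒ √y = (54/7)/(6/7) = 9 ⇒ y = 81.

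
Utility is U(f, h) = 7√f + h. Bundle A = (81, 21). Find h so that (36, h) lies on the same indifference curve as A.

h = 42

U(81, 21) = 84.
Set U(36, h) = 84 and solve.
With f = 36: √36 = 6, so h = 84 − 7·6 = 42.
Check: U(36, 42) = 84.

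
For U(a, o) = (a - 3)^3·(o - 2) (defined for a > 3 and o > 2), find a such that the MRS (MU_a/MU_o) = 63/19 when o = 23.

MU_a = 3·(a−3)^2·(o−2), MU_o = (a−3)^3.
MRS = (3/1)·(o−2)/(a−3).
Substitute o = 23: MRS = 63/(a − 3). Setting this equal to 63/19 gives a − 3 = 63/(63/19) = 19, so a = 22.

a = 22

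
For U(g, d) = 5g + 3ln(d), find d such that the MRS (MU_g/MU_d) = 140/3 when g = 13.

d = 28

MU_g = 5, MU_d = 3/d.
MRS = 5 ÷ (3/d).
MRS depends only on d: (5/3)·d = 140/3 ⇒ d = (140/3)/(5/3) = 28.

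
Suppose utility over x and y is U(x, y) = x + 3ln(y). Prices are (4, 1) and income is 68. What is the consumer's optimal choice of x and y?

x* = 14, y* = 12

MU_x = 1, MU_y = 3/y.
MRS = 1 ÷ (3/y).
Tangency: set MRS = p_x/p_y = 4/1 = 4.
MRS depends only on y: (1/3)·y = 4 ⇒ y* = 4/(1/3) = 12.
From the budget, 4·x = 68 − 1·12 = 56, so x* = 14.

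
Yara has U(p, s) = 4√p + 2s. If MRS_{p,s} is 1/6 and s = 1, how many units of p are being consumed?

p = 36

MU_p = 4/(2√p), MU_s = 2.
MRS = 4/(2√p) ÷ 2.
MRS depends only on p: 1/√p = 1/6 ⇒ √p = 1/(1/6) = 6 ⇒ p = 36.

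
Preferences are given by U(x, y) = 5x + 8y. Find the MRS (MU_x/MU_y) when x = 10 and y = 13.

MRS = 0.625

MU_x = 5, MU_y = 8, so MRS = 5/8 = 0.625 at every bundle.
At (10, 13): MRS = 0.625.
That is, one extra unit of x is worth 0.625 units of y at the margin.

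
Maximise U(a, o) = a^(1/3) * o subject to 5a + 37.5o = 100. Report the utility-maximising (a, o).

a* = 5, o* = 2

MU_a = 1/3·a^(-2/3)·o and MU_o = a^(1/3).
MRS = MU_a/MU_o = (1/3)·o/a.
Tangency: set MRS = p_a/p_o = 5/37.5 = 2/15.
So (1/3)·o/a = 2/15, i.e. o = 0.4·a.
Substitute into the budget 5·a + 37.5·o = 100: 20·a = 100, so a* = 5.
Then o* = 0.4·5 = 2.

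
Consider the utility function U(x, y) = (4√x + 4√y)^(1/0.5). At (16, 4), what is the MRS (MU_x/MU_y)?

For CES with ρ = 0.5, MRS = √(y/x).
At (16, 4): MRS = 0.5.
That is, one extra unit of x is worth 0.5 units of y at the margin.

MRS = 0.5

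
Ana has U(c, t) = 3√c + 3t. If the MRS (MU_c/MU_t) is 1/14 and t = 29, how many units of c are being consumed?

MU_c = 3/(2√c), MU_t = 3.
MRS = 3/(2√c) ÷ 3.
MRS depends only on c: 0.5/√c = 1/14 ⇒ √c = 0.5/(1/14) = 7 ⇒ c = 49.

c = 49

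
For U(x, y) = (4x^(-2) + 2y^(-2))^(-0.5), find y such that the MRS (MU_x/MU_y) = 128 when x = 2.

y = 8

For CES with ρ = -2, MRS = (4/2)·(y/x)^3.
Setting (4/2)·(y/2)^3 = 128 gives (y/2)^3 = 64, so y/2 = 4 and y = 8.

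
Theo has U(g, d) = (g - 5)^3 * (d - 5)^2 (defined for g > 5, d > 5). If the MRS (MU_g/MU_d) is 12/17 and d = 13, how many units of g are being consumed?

MU_g = 3·(g−5)^2·(d−5)^2, MU_d = 2·(g−5)^3·(d−5).
MRS = (3/2)·(d−5)/(g−5).
Substitute d = 13: MRS = 12/(g − 5). Setting this equal to 12/17 gives g − 5 = 12/(12/17) = 17, so g = 22.

g = 22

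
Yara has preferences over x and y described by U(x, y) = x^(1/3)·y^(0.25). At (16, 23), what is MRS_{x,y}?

MRS = 23/12

MU_x = 1/3·x^(-2/3)·y^(0.25) and MU_y = 0.25·x^(1/3)·y^(-0.75).
MRS = MU_x/MU_y = (4/3)·y/x.
At (16, 23): MRS = 23/12.
That is, one extra unit of x is worth 23/12 units of y at the margin.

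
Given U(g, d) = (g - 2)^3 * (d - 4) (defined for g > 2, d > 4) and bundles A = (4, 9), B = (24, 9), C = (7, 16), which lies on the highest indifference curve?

Bundle B

Evaluate utility at each bundle:
U(A) = 40.
U(B) = 53240.
U(C) = 1500.
Highest utility is B, so B ≻ C ≻ A.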